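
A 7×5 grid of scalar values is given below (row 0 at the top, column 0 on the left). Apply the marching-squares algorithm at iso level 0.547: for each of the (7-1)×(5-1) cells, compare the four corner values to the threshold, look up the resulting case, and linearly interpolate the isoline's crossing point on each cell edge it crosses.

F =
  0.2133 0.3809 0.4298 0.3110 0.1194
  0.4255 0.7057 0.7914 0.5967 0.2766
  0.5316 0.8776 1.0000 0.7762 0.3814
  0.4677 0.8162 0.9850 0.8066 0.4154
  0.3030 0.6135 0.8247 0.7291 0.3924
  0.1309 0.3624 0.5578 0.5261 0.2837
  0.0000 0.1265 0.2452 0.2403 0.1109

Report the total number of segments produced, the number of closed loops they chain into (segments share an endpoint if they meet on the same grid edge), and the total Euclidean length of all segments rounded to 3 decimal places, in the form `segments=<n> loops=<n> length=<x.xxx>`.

cell (0,0): code 0100 → (0.511,1.000)–(1.000,0.434)
cell (0,1): code 1100 → (0.324,2.000)–(0.511,1.000)
cell (0,2): code 1100 → (0.826,3.000)–(0.324,2.000)
cell (0,3): code 1000 → (1.000,3.155)–(0.826,3.000)
cell (1,0): code 0110 → (1.000,0.434)–(2.000,0.045)
cell (1,3): code 1001 → (2.000,3.581)–(1.000,3.155)
cell (2,0): code 0110 → (2.000,0.045)–(3.000,0.228)
cell (2,3): code 1001 → (3.000,3.664)–(2.000,3.581)
cell (3,0): code 0110 → (3.000,0.228)–(4.000,0.786)
cell (3,3): code 1001 → (4.000,3.541)–(3.000,3.664)
cell (4,0): code 0010 → (4.000,0.786)–(4.265,1.000)
cell (4,1): code 0111 → (4.265,1.000)–(5.000,1.945)
cell (4,2): code 1011 → (5.000,2.341)–(4.897,3.000)
cell (4,3): code 0001 → (4.897,3.000)–(4.000,3.541)
cell (5,1): code 0010 → (5.000,1.945)–(5.035,2.000)
cell (5,2): code 0001 → (5.035,2.000)–(5.000,2.341)
total: 16 segments, chained into 1 closed loop(s), length Σ = 13.110086

segments=16 loops=1 length=13.110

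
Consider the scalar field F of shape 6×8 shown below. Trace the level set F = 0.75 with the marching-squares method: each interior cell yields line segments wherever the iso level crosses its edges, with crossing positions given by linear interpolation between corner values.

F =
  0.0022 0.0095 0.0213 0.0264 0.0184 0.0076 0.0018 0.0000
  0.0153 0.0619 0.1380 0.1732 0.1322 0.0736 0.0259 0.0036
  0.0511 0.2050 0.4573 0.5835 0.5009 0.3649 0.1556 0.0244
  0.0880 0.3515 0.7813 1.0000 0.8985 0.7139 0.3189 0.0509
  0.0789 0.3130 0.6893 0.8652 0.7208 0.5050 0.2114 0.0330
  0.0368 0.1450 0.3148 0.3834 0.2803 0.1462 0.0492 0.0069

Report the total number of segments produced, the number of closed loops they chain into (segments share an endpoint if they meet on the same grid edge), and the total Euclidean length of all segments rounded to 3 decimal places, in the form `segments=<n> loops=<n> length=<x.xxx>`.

cell (2,1): code 0100 → (2.903,2.000)–(3.000,1.927)
cell (2,2): code 1100 → (2.400,3.000)–(2.903,2.000)
cell (2,3): code 1100 → (2.627,4.000)–(2.400,3.000)
cell (2,4): code 1000 → (3.000,4.804)–(2.627,4.000)
cell (3,1): code 0010 → (3.000,1.927)–(3.340,2.000)
cell (3,2): code 0111 → (3.340,2.000)–(4.000,2.345)
cell (3,3): code 1011 → (4.000,3.798)–(3.836,4.000)
cell (3,4): code 0001 → (3.836,4.000)–(3.000,4.804)
cell (4,2): code 0010 → (4.000,2.345)–(4.239,3.000)
cell (4,3): code 0001 → (4.239,3.000)–(4.000,3.798)
total: 10 segments, chained into 1 closed loop(s), length Σ = 7.196005

segments=10 loops=1 length=7.196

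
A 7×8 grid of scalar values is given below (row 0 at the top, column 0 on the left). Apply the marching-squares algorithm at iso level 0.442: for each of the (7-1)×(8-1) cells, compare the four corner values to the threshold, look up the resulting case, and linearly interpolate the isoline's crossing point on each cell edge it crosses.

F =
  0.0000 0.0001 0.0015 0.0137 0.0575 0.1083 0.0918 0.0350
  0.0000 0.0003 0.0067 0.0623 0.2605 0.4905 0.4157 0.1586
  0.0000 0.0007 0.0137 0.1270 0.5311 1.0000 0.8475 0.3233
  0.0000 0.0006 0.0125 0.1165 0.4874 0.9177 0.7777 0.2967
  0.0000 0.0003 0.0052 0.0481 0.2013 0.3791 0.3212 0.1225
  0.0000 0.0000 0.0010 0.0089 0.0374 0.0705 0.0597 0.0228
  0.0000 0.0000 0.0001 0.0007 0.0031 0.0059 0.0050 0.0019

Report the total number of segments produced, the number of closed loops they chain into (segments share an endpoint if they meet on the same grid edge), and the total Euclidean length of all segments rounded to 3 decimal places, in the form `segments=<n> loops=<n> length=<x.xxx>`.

segments=12 loops=1 length=9.380

cell (0,4): code 0100 → (0.873,5.000)–(1.000,4.789)
cell (0,5): code 1000 → (1.000,5.648)–(0.873,5.000)
cell (1,3): code 0100 → (1.671,4.000)–(2.000,3.780)
cell (1,4): code 1110 → (1.000,4.789)–(1.671,4.000)
cell (1,5): code 1101 → (1.061,6.000)–(1.000,5.648)
cell (1,6): code 1000 → (2.000,6.774)–(1.061,6.000)
cell (2,3): code 0110 → (2.000,3.780)–(3.000,3.878)
cell (2,6): code 1001 → (3.000,6.698)–(2.000,6.774)
cell (3,3): code 0010 → (3.000,3.878)–(3.159,4.000)
cell (3,4): code 0011 → (3.159,4.000)–(3.883,5.000)
cell (3,5): code 0011 → (3.883,5.000)–(3.735,6.000)
cell (3,6): code 0001 → (3.735,6.000)–(3.000,6.698)
total: 12 segments, chained into 1 closed loop(s), length Σ = 9.379920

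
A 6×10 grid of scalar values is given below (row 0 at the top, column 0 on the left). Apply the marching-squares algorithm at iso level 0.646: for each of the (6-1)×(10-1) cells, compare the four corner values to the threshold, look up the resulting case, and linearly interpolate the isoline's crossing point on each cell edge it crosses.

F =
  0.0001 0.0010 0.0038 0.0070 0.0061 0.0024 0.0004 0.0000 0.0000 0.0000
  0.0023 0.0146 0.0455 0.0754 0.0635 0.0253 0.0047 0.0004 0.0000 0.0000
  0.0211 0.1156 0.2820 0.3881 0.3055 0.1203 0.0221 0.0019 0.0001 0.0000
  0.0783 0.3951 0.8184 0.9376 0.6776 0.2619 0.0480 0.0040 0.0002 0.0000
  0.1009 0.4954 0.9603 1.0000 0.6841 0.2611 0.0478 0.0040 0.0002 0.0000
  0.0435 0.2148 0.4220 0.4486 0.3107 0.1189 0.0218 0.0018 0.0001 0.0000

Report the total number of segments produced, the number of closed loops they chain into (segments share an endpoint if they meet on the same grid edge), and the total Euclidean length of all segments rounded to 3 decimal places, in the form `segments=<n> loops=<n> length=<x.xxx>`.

segments=10 loops=1 length=7.952

cell (2,1): code 0100 → (2.679,2.000)–(3.000,1.593)
cell (2,2): code 1100 → (2.469,3.000)–(2.679,2.000)
cell (2,3): code 1100 → (2.915,4.000)–(2.469,3.000)
cell (2,4): code 1000 → (3.000,4.076)–(2.915,4.000)
cell (3,1): code 0110 → (3.000,1.593)–(4.000,1.324)
cell (3,4): code 1001 → (4.000,4.090)–(3.000,4.076)
cell (4,1): code 0010 → (4.000,1.324)–(4.584,2.000)
cell (4,2): code 0011 → (4.584,2.000)–(4.642,3.000)
cell (4,3): code 0011 → (4.642,3.000)–(4.102,4.000)
cell (4,4): code 0001 → (4.102,4.000)–(4.000,4.090)
total: 10 segments, chained into 1 closed loop(s), length Σ = 7.952442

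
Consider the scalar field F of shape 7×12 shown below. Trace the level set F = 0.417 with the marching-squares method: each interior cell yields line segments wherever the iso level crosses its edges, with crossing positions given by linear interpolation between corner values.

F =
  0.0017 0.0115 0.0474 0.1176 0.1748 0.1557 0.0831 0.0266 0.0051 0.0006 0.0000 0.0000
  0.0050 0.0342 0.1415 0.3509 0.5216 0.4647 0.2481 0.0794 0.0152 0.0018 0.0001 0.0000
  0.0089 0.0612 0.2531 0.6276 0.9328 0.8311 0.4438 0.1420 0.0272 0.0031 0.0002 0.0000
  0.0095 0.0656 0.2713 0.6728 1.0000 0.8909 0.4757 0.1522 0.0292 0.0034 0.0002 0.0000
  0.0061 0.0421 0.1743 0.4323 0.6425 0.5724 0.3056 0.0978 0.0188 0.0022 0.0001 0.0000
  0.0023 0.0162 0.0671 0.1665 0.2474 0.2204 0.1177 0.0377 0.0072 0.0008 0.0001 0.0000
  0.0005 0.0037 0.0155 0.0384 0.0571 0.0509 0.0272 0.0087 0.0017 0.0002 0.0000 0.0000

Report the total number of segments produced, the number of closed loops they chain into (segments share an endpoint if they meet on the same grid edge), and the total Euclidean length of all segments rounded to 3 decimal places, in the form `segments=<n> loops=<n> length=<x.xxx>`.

cell (0,3): code 0100 → (0.698,4.000)–(1.000,3.387)
cell (0,4): code 1100 → (0.846,5.000)–(0.698,4.000)
cell (0,5): code 1000 → (1.000,5.220)–(0.846,5.000)
cell (1,2): code 0100 → (1.239,3.000)–(2.000,2.438)
cell (1,3): code 1110 → (1.000,3.387)–(1.239,3.000)
cell (1,5): code 1101 → (1.863,6.000)–(1.000,5.220)
cell (1,6): code 1000 → (2.000,6.089)–(1.863,6.000)
cell (2,2): code 0110 → (2.000,2.438)–(3.000,2.363)
cell (2,6): code 1001 → (3.000,6.181)–(2.000,6.089)
cell (3,2): code 0110 → (3.000,2.363)–(4.000,2.941)
cell (3,5): code 1011 → (4.000,5.582)–(3.345,6.000)
cell (3,6): code 0001 → (3.345,6.000)–(3.000,6.181)
cell (4,2): code 0010 → (4.000,2.941)–(4.058,3.000)
cell (4,3): code 0011 → (4.058,3.000)–(4.571,4.000)
cell (4,4): code 0011 → (4.571,4.000)–(4.441,5.000)
cell (4,5): code 0001 → (4.441,5.000)–(4.000,5.582)
total: 16 segments, chained into 1 closed loop(s), length Σ = 11.964775

segments=16 loops=1 length=11.965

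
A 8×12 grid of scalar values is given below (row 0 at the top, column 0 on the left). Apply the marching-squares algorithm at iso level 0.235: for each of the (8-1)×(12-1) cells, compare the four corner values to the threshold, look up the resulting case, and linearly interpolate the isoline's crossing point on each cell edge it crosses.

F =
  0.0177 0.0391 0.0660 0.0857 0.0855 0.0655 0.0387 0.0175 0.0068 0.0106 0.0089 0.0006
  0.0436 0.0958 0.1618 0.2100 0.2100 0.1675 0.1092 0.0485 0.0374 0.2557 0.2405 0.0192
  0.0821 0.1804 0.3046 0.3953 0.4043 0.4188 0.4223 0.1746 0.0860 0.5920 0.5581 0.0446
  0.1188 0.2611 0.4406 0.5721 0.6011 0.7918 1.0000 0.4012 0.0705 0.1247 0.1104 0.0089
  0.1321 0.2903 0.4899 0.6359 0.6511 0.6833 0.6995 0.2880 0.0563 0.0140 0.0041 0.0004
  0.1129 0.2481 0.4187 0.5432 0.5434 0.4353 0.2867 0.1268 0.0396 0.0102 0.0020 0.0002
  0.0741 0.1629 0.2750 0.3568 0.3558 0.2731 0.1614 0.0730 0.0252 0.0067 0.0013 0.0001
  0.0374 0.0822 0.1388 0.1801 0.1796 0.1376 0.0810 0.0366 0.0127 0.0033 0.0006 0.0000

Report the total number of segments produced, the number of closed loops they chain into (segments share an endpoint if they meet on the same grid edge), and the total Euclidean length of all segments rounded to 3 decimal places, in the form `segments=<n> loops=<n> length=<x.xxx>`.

segments=32 loops=2 length=25.871

cell (0,8): code 0100 → (0.916,9.000)–(1.000,8.905)
cell (0,9): code 1100 → (0.976,10.000)–(0.916,9.000)
cell (0,10): code 1000 → (1.000,10.025)–(0.976,10.000)
cell (1,1): code 0100 → (1.513,2.000)–(2.000,1.440)
cell (1,2): code 1100 → (1.135,3.000)–(1.513,2.000)
cell (1,3): code 1100 → (1.129,4.000)–(1.135,3.000)
cell (1,4): code 1100 → (1.269,5.000)–(1.129,4.000)
cell (1,5): code 1100 → (1.402,6.000)–(1.269,5.000)
cell (1,6): code 1000 → (2.000,6.756)–(1.402,6.000)
cell (1,8): code 0110 → (1.000,8.905)–(2.000,8.294)
cell (1,10): code 1001 → (2.000,10.629)–(1.000,10.025)
cell (2,0): code 0100 → (2.677,1.000)–(3.000,0.817)
cell (2,1): code 1110 → (2.000,1.440)–(2.677,1.000)
cell (2,6): code 1101 → (2.267,7.000)–(2.000,6.756)
cell (2,7): code 1000 → (3.000,7.503)–(2.267,7.000)
cell (2,8): code 0010 → (2.000,8.294)–(2.764,9.000)
cell (2,9): code 0011 → (2.764,9.000)–(2.722,10.000)
cell (2,10): code 0001 → (2.722,10.000)–(2.000,10.629)
cell (3,0): code 0110 → (3.000,0.817)–(4.000,0.650)
cell (3,7): code 1001 → (4.000,7.229)–(3.000,7.503)
cell (4,0): code 0110 → (4.000,0.650)–(5.000,0.903)
cell (4,6): code 1011 → (5.000,6.323)–(4.329,7.000)
cell (4,7): code 0001 → (4.329,7.000)–(4.000,7.229)
cell (5,0): code 0010 → (5.000,0.903)–(5.154,1.000)
cell (5,1): code 0111 → (5.154,1.000)–(6.000,1.643)
cell (5,5): code 1011 → (6.000,5.341)–(5.413,6.000)
cell (5,6): code 0001 → (5.413,6.000)–(5.000,6.323)
cell (6,1): code 0010 → (6.000,1.643)–(6.294,2.000)
cell (6,2): code 0011 → (6.294,2.000)–(6.689,3.000)
cell (6,3): code 0011 → (6.689,3.000)–(6.686,4.000)
cell (6,4): code 0011 → (6.686,4.000)–(6.281,5.000)
cell (6,5): code 0001 → (6.281,5.000)–(6.000,5.341)
total: 32 segments, chained into 2 closed loop(s), length Σ = 25.870537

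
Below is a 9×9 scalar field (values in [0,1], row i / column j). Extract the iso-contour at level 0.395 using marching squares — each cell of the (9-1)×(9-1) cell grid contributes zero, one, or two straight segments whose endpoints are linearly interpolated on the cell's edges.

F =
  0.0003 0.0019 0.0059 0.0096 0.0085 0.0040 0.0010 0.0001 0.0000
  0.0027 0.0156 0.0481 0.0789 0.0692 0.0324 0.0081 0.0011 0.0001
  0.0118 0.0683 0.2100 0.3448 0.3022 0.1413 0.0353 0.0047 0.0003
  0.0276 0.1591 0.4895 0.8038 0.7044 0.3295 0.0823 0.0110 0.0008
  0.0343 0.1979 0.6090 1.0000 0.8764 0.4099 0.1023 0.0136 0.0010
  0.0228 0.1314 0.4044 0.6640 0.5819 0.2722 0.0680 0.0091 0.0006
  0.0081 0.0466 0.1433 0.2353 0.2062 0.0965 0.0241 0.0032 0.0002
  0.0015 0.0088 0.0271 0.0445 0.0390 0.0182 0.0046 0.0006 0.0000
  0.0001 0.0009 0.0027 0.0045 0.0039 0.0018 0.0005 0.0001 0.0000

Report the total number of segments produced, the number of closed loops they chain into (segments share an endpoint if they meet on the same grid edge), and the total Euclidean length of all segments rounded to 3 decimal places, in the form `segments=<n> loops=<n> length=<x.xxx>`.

cell (2,1): code 0100 → (2.662,2.000)–(3.000,1.714)
cell (2,2): code 1100 → (2.109,3.000)–(2.662,2.000)
cell (2,3): code 1100 → (2.231,4.000)–(2.109,3.000)
cell (2,4): code 1000 → (3.000,4.825)–(2.231,4.000)
cell (3,1): code 0110 → (3.000,1.714)–(4.000,1.479)
cell (3,4): code 1101 → (3.815,5.000)–(3.000,4.825)
cell (3,5): code 1000 → (4.000,5.048)–(3.815,5.000)
cell (4,1): code 0110 → (4.000,1.479)–(5.000,1.966)
cell (4,4): code 1011 → (5.000,4.603)–(4.108,5.000)
cell (4,5): code 0001 → (4.108,5.000)–(4.000,5.048)
cell (5,1): code 0010 → (5.000,1.966)–(5.036,2.000)
cell (5,2): code 0011 → (5.036,2.000)–(5.627,3.000)
cell (5,3): code 0011 → (5.627,3.000)–(5.497,4.000)
cell (5,4): code 0001 → (5.497,4.000)–(5.000,4.603)
total: 14 segments, chained into 1 closed loop(s), length Σ = 10.981363

segments=14 loops=1 length=10.981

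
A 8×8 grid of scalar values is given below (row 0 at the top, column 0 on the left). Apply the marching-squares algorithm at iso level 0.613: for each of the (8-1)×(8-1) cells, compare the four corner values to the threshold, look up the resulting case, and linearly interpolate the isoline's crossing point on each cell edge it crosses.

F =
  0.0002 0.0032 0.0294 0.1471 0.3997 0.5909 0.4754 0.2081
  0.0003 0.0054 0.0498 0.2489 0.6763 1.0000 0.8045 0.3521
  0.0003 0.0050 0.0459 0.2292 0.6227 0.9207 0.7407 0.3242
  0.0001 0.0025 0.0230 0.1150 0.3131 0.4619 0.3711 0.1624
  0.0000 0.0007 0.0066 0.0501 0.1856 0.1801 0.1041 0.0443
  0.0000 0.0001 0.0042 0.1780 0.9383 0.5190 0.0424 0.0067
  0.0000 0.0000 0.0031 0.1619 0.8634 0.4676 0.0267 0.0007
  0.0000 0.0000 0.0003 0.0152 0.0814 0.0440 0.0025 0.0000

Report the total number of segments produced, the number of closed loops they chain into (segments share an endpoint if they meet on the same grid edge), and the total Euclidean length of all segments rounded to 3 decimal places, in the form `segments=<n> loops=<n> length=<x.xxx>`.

segments=16 loops=2 length=12.739

cell (0,3): code 0100 → (0.771,4.000)–(1.000,3.852)
cell (0,4): code 1100 → (0.054,5.000)–(0.771,4.000)
cell (0,5): code 1100 → (0.418,6.000)–(0.054,5.000)
cell (0,6): code 1000 → (1.000,6.423)–(0.418,6.000)
cell (1,3): code 0110 → (1.000,3.852)–(2.000,3.975)
cell (1,6): code 1001 → (2.000,6.307)–(1.000,6.423)
cell (2,3): code 0010 → (2.000,3.975)–(2.031,4.000)
cell (2,4): code 0011 → (2.031,4.000)–(2.671,5.000)
cell (2,5): code 0011 → (2.671,5.000)–(2.346,6.000)
cell (2,6): code 0001 → (2.346,6.000)–(2.000,6.307)
cell (4,3): code 0100 → (4.568,4.000)–(5.000,3.572)
cell (4,4): code 1000 → (5.000,4.776)–(4.568,4.000)
cell (5,3): code 0110 → (5.000,3.572)–(6.000,3.643)
cell (5,4): code 1001 → (6.000,4.633)–(5.000,4.776)
cell (6,3): code 0010 → (6.000,3.643)–(6.320,4.000)
cell (6,4): code 0001 → (6.320,4.000)–(6.000,4.633)
total: 16 segments, chained into 2 closed loop(s), length Σ = 12.739062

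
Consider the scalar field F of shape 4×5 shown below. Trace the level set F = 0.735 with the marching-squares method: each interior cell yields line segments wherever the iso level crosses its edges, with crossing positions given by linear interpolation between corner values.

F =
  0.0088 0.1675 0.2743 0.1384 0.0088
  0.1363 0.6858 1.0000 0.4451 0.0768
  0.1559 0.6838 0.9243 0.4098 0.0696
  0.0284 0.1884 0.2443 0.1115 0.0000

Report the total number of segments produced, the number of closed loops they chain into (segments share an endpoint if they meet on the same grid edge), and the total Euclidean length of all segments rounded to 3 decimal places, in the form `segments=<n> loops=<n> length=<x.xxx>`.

cell (0,1): code 0100 → (0.635,2.000)–(1.000,1.157)
cell (0,2): code 1000 → (1.000,2.478)–(0.635,2.000)
cell (1,1): code 0110 → (1.000,1.157)–(2.000,1.213)
cell (1,2): code 1001 → (2.000,2.368)–(1.000,2.478)
cell (2,1): code 0010 → (2.000,1.213)–(2.278,2.000)
cell (2,2): code 0001 → (2.278,2.000)–(2.000,2.368)
total: 6 segments, chained into 1 closed loop(s), length Σ = 4.824087

segments=6 loops=1 length=4.824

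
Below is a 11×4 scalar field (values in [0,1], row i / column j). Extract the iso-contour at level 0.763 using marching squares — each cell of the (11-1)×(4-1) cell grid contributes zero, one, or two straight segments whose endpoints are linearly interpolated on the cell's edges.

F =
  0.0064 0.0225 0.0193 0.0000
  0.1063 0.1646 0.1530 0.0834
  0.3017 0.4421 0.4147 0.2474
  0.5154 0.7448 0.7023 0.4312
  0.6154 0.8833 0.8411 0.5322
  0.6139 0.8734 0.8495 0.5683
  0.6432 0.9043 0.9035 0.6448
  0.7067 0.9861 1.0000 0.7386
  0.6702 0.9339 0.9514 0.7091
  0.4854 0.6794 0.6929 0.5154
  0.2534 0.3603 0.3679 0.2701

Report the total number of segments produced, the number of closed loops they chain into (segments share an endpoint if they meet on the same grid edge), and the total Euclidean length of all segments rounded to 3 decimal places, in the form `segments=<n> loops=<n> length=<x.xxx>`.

cell (3,0): code 0100 → (3.131,1.000)–(4.000,0.551)
cell (3,1): code 1100 → (3.437,2.000)–(3.131,1.000)
cell (3,2): code 1000 → (4.000,2.253)–(3.437,2.000)
cell (4,0): code 0110 → (4.000,0.551)–(5.000,0.575)
cell (4,2): code 1001 → (5.000,2.308)–(4.000,2.253)
cell (5,0): code 0110 → (5.000,0.575)–(6.000,0.459)
cell (5,2): code 1001 → (6.000,2.543)–(5.000,2.308)
cell (6,0): code 0110 → (6.000,0.459)–(7.000,0.202)
cell (6,2): code 1001 → (7.000,2.907)–(6.000,2.543)
cell (7,0): code 0110 → (7.000,0.202)–(8.000,0.352)
cell (7,2): code 1001 → (8.000,2.778)–(7.000,2.907)
cell (8,0): code 0010 → (8.000,0.352)–(8.672,1.000)
cell (8,1): code 0011 → (8.672,1.000)–(8.729,2.000)
cell (8,2): code 0001 → (8.729,2.000)–(8.000,2.778)
total: 14 segments, chained into 1 closed loop(s), length Σ = 13.792994

segments=14 loops=1 length=13.793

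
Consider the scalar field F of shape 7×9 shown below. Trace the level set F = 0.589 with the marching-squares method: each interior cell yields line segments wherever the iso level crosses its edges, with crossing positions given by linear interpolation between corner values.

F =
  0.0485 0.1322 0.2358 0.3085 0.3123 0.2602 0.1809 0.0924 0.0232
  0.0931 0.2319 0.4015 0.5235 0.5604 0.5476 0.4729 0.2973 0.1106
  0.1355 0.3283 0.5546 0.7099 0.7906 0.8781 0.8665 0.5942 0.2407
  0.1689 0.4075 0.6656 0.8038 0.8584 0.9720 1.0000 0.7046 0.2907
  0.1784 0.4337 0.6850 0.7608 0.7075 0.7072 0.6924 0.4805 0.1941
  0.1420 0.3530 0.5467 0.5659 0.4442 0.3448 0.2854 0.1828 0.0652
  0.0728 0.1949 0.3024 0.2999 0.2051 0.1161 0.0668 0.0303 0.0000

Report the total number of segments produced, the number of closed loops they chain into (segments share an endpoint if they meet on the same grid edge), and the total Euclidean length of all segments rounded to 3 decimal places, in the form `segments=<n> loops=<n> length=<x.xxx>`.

cell (1,2): code 0100 → (1.351,3.000)–(2.000,2.222)
cell (1,3): code 1100 → (1.124,4.000)–(1.351,3.000)
cell (1,4): code 1100 → (1.125,5.000)–(1.124,4.000)
cell (1,5): code 1100 → (1.295,6.000)–(1.125,5.000)
cell (1,6): code 1100 → (1.982,7.000)–(1.295,6.000)
cell (1,7): code 1000 → (2.000,7.015)–(1.982,7.000)
cell (2,1): code 0100 → (2.310,2.000)–(3.000,1.703)
cell (2,2): code 1110 → (2.000,2.222)–(2.310,2.000)
cell (2,7): code 1001 → (3.000,7.279)–(2.000,7.015)
cell (3,1): code 0110 → (3.000,1.703)–(4.000,1.618)
cell (3,6): code 1011 → (4.000,6.488)–(3.516,7.000)
cell (3,7): code 0001 → (3.516,7.000)–(3.000,7.279)
cell (4,1): code 0010 → (4.000,1.618)–(4.694,2.000)
cell (4,2): code 0011 → (4.694,2.000)–(4.881,3.000)
cell (4,3): code 0011 → (4.881,3.000)–(4.450,4.000)
cell (4,4): code 0011 → (4.450,4.000)–(4.326,5.000)
cell (4,5): code 0011 → (4.326,5.000)–(4.254,6.000)
cell (4,6): code 0001 → (4.254,6.000)–(4.000,6.488)
total: 18 segments, chained into 1 closed loop(s), length Σ = 15.210117

segments=18 loops=1 length=15.210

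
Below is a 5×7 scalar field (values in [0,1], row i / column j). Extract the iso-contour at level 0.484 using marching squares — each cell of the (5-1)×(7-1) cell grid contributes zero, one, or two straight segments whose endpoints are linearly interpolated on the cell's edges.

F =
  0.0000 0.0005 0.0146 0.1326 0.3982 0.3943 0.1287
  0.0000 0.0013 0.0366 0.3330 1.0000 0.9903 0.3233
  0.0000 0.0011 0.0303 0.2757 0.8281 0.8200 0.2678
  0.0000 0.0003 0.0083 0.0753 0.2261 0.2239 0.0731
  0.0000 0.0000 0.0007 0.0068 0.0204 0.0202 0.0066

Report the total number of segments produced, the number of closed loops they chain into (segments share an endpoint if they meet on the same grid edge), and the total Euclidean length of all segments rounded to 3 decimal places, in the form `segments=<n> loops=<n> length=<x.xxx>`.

segments=8 loops=1 length=7.992

cell (0,3): code 0100 → (0.143,4.000)–(1.000,3.226)
cell (0,4): code 1100 → (0.151,5.000)–(0.143,4.000)
cell (0,5): code 1000 → (1.000,5.759)–(0.151,5.000)
cell (1,3): code 0110 → (1.000,3.226)–(2.000,3.377)
cell (1,5): code 1001 → (2.000,5.608)–(1.000,5.759)
cell (2,3): code 0010 → (2.000,3.377)–(2.572,4.000)
cell (2,4): code 0011 → (2.572,4.000)–(2.564,5.000)
cell (2,5): code 0001 → (2.564,5.000)–(2.000,5.608)
total: 8 segments, chained into 1 closed loop(s), length Σ = 7.991556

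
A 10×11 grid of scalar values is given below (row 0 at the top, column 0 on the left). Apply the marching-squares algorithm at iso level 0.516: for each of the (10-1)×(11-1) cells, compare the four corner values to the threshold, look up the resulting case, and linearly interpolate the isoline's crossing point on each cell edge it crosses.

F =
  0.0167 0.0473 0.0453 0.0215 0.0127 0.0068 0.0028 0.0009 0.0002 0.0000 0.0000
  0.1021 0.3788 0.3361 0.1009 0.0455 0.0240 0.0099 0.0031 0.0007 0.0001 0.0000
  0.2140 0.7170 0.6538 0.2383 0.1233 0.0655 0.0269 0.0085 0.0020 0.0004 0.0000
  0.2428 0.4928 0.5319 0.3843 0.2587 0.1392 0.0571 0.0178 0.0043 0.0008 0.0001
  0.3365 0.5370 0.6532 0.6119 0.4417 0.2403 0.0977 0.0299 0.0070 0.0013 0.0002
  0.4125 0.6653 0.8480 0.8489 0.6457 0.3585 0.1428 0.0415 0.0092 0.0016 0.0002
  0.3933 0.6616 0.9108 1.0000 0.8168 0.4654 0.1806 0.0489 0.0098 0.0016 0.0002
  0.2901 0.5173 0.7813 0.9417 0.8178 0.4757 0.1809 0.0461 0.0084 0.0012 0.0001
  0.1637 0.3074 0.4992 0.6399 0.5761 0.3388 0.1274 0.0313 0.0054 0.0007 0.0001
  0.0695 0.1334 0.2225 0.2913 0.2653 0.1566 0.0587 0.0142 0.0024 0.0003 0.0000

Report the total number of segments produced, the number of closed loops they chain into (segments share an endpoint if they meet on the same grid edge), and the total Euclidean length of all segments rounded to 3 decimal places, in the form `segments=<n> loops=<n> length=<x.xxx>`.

segments=24 loops=1 length=19.578

cell (1,0): code 0100 → (1.406,1.000)–(2.000,0.600)
cell (1,1): code 1100 → (1.566,2.000)–(1.406,1.000)
cell (1,2): code 1000 → (2.000,2.332)–(1.566,2.000)
cell (2,0): code 0010 → (2.000,0.600)–(2.897,1.000)
cell (2,1): code 0111 → (2.897,1.000)–(3.000,1.593)
cell (2,2): code 1001 → (3.000,2.108)–(2.000,2.332)
cell (3,0): code 0100 → (3.525,1.000)–(4.000,0.895)
cell (3,1): code 1110 → (3.000,1.593)–(3.525,1.000)
cell (3,2): code 1101 → (3.579,3.000)–(3.000,2.108)
cell (3,3): code 1000 → (4.000,3.563)–(3.579,3.000)
cell (4,0): code 0110 → (4.000,0.895)–(5.000,0.409)
cell (4,3): code 1101 → (4.364,4.000)–(4.000,3.563)
cell (4,4): code 1000 → (5.000,4.452)–(4.364,4.000)
cell (5,0): code 0110 → (5.000,0.409)–(6.000,0.457)
cell (5,4): code 1001 → (6.000,4.856)–(5.000,4.452)
cell (6,0): code 0110 → (6.000,0.457)–(7.000,0.994)
cell (6,4): code 1001 → (7.000,4.882)–(6.000,4.856)
cell (7,0): code 0010 → (7.000,0.994)–(7.006,1.000)
cell (7,1): code 0011 → (7.006,1.000)–(7.940,2.000)
cell (7,2): code 0111 → (7.940,2.000)–(8.000,2.119)
cell (7,4): code 1001 → (8.000,4.253)–(7.000,4.882)
cell (8,2): code 0010 → (8.000,2.119)–(8.355,3.000)
cell (8,3): code 0011 → (8.355,3.000)–(8.193,4.000)
cell (8,4): code 0001 → (8.193,4.000)–(8.000,4.253)
total: 24 segments, chained into 1 closed loop(s), length Σ = 19.577763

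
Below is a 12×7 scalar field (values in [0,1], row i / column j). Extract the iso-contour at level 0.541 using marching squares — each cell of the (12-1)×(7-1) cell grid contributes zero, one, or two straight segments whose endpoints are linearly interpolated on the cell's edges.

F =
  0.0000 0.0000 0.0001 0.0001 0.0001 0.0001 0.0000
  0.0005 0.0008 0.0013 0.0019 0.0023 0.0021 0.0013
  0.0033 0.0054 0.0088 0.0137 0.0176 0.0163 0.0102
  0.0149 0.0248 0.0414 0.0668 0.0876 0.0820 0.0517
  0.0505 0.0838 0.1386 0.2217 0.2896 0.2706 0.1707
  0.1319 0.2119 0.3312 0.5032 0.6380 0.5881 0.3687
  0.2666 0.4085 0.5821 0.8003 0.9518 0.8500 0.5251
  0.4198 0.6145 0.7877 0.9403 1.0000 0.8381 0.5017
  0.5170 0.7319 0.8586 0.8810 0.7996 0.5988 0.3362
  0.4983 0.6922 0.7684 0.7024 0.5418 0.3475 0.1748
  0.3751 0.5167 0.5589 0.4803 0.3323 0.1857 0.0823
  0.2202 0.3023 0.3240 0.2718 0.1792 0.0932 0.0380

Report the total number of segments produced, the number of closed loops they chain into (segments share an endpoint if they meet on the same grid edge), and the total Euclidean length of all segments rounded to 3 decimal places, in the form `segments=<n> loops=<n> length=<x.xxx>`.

segments=22 loops=1 length=17.014

cell (4,3): code 0100 → (4.722,4.000)–(5.000,3.280)
cell (4,4): code 1100 → (4.852,5.000)–(4.722,4.000)
cell (4,5): code 1000 → (5.000,5.215)–(4.852,5.000)
cell (5,1): code 0100 → (5.836,2.000)–(6.000,1.763)
cell (5,2): code 1100 → (5.127,3.000)–(5.836,2.000)
cell (5,3): code 1110 → (5.000,3.280)–(5.127,3.000)
cell (5,5): code 1001 → (6.000,5.951)–(5.000,5.215)
cell (6,0): code 0100 → (6.643,1.000)–(7.000,0.622)
cell (6,1): code 1110 → (6.000,1.763)–(6.643,1.000)
cell (6,5): code 1001 → (7.000,5.883)–(6.000,5.951)
cell (7,0): code 0110 → (7.000,0.622)–(8.000,0.112)
cell (7,5): code 1001 → (8.000,5.220)–(7.000,5.883)
cell (8,0): code 0110 → (8.000,0.112)–(9.000,0.220)
cell (8,4): code 1011 → (9.000,4.004)–(8.230,5.000)
cell (8,5): code 0001 → (8.230,5.000)–(8.000,5.220)
cell (9,0): code 0010 → (9.000,0.220)–(9.862,1.000)
cell (9,1): code 0111 → (9.862,1.000)–(10.000,1.576)
cell (9,2): code 1011 → (10.000,2.228)–(9.727,3.000)
cell (9,3): code 0011 → (9.727,3.000)–(9.004,4.000)
cell (9,4): code 0001 → (9.004,4.000)–(9.000,4.004)
cell (10,1): code 0010 → (10.000,1.576)–(10.076,2.000)
cell (10,2): code 0001 → (10.076,2.000)–(10.000,2.228)
total: 22 segments, chained into 1 closed loop(s), length Σ = 17.014271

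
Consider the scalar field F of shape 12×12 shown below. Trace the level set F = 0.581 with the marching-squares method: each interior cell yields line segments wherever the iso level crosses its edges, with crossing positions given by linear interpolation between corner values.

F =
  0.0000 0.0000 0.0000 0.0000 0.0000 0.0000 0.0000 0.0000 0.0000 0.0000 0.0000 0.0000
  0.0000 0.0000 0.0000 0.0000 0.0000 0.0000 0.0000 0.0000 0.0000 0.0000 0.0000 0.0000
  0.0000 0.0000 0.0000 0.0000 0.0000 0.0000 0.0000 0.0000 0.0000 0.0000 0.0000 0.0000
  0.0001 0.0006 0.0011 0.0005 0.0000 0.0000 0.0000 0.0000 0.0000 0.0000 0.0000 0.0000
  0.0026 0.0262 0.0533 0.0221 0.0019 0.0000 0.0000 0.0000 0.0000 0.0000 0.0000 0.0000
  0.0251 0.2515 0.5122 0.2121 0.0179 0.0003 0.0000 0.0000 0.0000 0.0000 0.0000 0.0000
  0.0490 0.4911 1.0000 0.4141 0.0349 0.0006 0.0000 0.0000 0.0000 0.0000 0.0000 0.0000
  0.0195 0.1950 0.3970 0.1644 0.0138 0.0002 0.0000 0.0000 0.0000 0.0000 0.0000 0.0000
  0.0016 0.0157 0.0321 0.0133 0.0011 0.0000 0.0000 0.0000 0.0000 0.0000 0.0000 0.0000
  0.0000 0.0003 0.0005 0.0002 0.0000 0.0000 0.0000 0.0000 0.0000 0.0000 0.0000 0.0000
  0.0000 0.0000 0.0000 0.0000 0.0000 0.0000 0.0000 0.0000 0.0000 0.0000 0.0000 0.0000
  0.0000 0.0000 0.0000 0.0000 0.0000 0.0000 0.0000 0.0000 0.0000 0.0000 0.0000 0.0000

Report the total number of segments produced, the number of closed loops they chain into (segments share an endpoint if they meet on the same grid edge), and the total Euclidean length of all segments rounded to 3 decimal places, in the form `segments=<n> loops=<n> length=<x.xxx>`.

segments=4 loops=1 length=4.382

cell (5,1): code 0100 → (5.141,2.000)–(6.000,1.177)
cell (5,2): code 1000 → (6.000,2.715)–(5.141,2.000)
cell (6,1): code 0010 → (6.000,1.177)–(6.695,2.000)
cell (6,2): code 0001 → (6.695,2.000)–(6.000,2.715)
total: 4 segments, chained into 1 closed loop(s), length Σ = 4.382018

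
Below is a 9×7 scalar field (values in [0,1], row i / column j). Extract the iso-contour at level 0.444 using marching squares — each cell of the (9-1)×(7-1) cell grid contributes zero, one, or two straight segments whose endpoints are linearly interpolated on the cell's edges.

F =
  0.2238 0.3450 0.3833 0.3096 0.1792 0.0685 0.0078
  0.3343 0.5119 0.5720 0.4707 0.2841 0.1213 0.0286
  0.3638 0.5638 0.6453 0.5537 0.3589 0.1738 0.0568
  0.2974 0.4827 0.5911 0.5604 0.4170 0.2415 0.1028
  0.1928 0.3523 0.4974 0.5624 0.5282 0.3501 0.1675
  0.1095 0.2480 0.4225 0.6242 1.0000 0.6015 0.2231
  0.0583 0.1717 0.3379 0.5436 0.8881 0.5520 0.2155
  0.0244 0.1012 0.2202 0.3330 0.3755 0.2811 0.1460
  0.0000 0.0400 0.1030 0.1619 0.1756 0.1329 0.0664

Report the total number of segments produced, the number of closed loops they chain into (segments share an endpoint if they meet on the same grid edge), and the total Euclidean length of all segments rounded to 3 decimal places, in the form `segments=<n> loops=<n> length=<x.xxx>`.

segments=22 loops=1 length=17.616

cell (0,0): code 0100 → (0.593,1.000)–(1.000,0.618)
cell (0,1): code 1100 → (0.322,2.000)–(0.593,1.000)
cell (0,2): code 1100 → (0.834,3.000)–(0.322,2.000)
cell (0,3): code 1000 → (1.000,3.143)–(0.834,3.000)
cell (1,0): code 0110 → (1.000,0.618)–(2.000,0.401)
cell (1,3): code 1001 → (2.000,3.563)–(1.000,3.143)
cell (2,0): code 0110 → (2.000,0.401)–(3.000,0.791)
cell (2,3): code 1001 → (3.000,3.812)–(2.000,3.563)
cell (3,0): code 0010 → (3.000,0.791)–(3.297,1.000)
cell (3,1): code 0111 → (3.297,1.000)–(4.000,1.632)
cell (3,3): code 1101 → (3.243,4.000)–(3.000,3.812)
cell (3,4): code 1000 → (4.000,4.473)–(3.243,4.000)
cell (4,1): code 0010 → (4.000,1.632)–(4.713,2.000)
cell (4,2): code 0111 → (4.713,2.000)–(5.000,2.107)
cell (4,4): code 1101 → (4.374,5.000)–(4.000,4.473)
cell (4,5): code 1000 → (5.000,5.416)–(4.374,5.000)
cell (5,2): code 0110 → (5.000,2.107)–(6.000,2.516)
cell (5,5): code 1001 → (6.000,5.321)–(5.000,5.416)
cell (6,2): code 0010 → (6.000,2.516)–(6.473,3.000)
cell (6,3): code 0011 → (6.473,3.000)–(6.866,4.000)
cell (6,4): code 0011 → (6.866,4.000)–(6.399,5.000)
cell (6,5): code 0001 → (6.399,5.000)–(6.000,5.321)
total: 22 segments, chained into 1 closed loop(s), length Σ = 17.616205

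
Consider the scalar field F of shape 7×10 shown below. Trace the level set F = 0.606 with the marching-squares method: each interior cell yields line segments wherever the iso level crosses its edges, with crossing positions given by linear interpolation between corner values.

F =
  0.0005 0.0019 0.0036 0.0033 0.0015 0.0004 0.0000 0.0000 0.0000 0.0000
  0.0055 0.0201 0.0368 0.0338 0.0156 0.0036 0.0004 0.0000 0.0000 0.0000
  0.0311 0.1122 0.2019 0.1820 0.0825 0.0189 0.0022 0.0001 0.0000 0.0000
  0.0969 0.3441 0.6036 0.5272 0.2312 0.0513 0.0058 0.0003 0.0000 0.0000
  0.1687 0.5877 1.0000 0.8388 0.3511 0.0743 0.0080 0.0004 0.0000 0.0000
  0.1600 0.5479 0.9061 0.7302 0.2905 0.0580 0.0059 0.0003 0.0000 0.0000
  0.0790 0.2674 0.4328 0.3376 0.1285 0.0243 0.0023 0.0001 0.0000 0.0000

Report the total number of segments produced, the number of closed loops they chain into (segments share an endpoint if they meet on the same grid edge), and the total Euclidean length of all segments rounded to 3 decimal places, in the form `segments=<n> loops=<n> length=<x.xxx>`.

segments=8 loops=1 length=7.845

cell (3,1): code 0100 → (3.006,2.000)–(4.000,1.044)
cell (3,2): code 1100 → (3.253,3.000)–(3.006,2.000)
cell (3,3): code 1000 → (4.000,3.477)–(3.253,3.000)
cell (4,1): code 0110 → (4.000,1.044)–(5.000,1.162)
cell (4,3): code 1001 → (5.000,3.282)–(4.000,3.477)
cell (5,1): code 0010 → (5.000,1.162)–(5.634,2.000)
cell (5,2): code 0011 → (5.634,2.000)–(5.316,3.000)
cell (5,3): code 0001 → (5.316,3.000)–(5.000,3.282)
total: 8 segments, chained into 1 closed loop(s), length Σ = 7.845186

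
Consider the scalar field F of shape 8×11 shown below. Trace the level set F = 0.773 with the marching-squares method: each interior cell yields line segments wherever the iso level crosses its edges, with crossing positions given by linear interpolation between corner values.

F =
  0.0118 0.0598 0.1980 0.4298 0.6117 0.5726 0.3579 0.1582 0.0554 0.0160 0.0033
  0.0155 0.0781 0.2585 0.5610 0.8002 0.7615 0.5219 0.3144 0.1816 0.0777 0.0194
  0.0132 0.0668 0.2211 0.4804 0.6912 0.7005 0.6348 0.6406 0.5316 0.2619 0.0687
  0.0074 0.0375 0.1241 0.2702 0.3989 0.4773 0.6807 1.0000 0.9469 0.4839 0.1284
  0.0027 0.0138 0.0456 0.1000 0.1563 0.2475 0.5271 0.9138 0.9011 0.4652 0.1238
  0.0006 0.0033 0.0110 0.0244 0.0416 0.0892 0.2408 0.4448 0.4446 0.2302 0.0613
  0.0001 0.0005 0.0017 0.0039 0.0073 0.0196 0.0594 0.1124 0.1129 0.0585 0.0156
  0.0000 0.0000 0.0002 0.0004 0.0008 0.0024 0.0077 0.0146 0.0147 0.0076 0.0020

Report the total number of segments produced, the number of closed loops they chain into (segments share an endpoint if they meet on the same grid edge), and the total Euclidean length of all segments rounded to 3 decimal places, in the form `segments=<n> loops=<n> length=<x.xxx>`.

cell (0,3): code 0100 → (0.856,4.000)–(1.000,3.886)
cell (0,4): code 1000 → (1.000,4.703)–(0.856,4.000)
cell (1,3): code 0010 → (1.000,3.886)–(1.250,4.000)
cell (1,4): code 0001 → (1.250,4.000)–(1.000,4.703)
cell (2,6): code 0100 → (2.368,7.000)–(3.000,6.289)
cell (2,7): code 1100 → (2.581,8.000)–(2.368,7.000)
cell (2,8): code 1000 → (3.000,8.376)–(2.581,8.000)
cell (3,6): code 0110 → (3.000,6.289)–(4.000,6.636)
cell (3,8): code 1001 → (4.000,8.294)–(3.000,8.376)
cell (4,6): code 0010 → (4.000,6.636)–(4.300,7.000)
cell (4,7): code 0011 → (4.300,7.000)–(4.281,8.000)
cell (4,8): code 0001 → (4.281,8.000)–(4.000,8.294)
total: 12 segments, chained into 2 closed loop(s), length Σ = 8.397365

segments=12 loops=2 length=8.397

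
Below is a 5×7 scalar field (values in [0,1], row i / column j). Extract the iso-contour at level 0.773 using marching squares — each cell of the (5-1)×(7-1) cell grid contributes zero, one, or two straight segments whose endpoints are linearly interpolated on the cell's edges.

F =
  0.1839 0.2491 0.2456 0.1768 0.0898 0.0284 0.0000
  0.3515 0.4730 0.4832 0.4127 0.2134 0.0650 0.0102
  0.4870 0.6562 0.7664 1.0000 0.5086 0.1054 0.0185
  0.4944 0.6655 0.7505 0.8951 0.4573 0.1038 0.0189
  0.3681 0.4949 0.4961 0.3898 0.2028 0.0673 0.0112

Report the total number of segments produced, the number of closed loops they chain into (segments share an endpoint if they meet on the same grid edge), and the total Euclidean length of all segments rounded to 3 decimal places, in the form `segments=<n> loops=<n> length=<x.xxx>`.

segments=6 loops=1 length=4.920

cell (1,2): code 0100 → (1.613,3.000)–(2.000,2.028)
cell (1,3): code 1000 → (2.000,3.462)–(1.613,3.000)
cell (2,2): code 0110 → (2.000,2.028)–(3.000,2.156)
cell (2,3): code 1001 → (3.000,3.279)–(2.000,3.462)
cell (3,2): code 0010 → (3.000,2.156)–(3.242,3.000)
cell (3,3): code 0001 → (3.242,3.000)–(3.000,3.279)
total: 6 segments, chained into 1 closed loop(s), length Σ = 4.920111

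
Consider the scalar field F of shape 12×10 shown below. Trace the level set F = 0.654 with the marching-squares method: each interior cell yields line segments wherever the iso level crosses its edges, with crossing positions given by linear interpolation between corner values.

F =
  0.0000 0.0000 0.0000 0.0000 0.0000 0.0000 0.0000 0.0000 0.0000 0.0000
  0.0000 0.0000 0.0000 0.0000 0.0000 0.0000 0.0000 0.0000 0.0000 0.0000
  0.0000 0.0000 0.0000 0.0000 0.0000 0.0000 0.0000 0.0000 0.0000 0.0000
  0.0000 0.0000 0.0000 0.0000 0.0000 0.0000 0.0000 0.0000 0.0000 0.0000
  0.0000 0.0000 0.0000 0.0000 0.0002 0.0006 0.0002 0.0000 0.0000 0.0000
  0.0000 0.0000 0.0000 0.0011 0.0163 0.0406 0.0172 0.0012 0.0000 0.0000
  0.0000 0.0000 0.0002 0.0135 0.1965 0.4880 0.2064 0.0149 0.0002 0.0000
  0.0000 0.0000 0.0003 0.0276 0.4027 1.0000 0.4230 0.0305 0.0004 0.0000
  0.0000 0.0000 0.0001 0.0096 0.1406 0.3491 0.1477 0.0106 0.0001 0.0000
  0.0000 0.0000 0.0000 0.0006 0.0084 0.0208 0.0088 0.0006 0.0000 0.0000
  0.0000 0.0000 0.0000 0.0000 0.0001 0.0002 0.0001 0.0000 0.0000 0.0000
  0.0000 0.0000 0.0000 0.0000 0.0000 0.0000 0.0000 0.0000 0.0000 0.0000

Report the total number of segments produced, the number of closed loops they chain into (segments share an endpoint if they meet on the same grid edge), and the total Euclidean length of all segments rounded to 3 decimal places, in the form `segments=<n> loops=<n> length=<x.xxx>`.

cell (6,4): code 0100 → (6.324,5.000)–(7.000,4.421)
cell (6,5): code 1000 → (7.000,5.600)–(6.324,5.000)
cell (7,4): code 0010 → (7.000,4.421)–(7.532,5.000)
cell (7,5): code 0001 → (7.532,5.000)–(7.000,5.600)
total: 4 segments, chained into 1 closed loop(s), length Σ = 3.381105

segments=4 loops=1 length=3.381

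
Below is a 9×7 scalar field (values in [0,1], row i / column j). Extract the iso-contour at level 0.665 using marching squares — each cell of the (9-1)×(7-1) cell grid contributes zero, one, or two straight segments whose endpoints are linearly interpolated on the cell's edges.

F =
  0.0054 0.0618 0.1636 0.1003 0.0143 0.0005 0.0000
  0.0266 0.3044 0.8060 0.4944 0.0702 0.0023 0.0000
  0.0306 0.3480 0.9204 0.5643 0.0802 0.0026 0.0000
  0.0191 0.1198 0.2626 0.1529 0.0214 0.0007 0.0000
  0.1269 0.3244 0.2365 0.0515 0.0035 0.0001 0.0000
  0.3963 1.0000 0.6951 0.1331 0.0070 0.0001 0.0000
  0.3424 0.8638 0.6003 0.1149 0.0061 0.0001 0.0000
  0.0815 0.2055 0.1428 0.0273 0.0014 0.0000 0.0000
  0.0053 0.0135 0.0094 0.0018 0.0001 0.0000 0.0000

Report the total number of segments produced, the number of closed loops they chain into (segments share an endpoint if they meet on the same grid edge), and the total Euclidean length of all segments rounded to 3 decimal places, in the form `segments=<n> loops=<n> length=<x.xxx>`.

segments=14 loops=2 length=9.593

cell (0,1): code 0100 → (0.781,2.000)–(1.000,1.719)
cell (0,2): code 1000 → (1.000,2.453)–(0.781,2.000)
cell (1,1): code 0110 → (1.000,1.719)–(2.000,1.554)
cell (1,2): code 1001 → (2.000,2.717)–(1.000,2.453)
cell (2,1): code 0010 → (2.000,1.554)–(2.388,2.000)
cell (2,2): code 0001 → (2.388,2.000)–(2.000,2.717)
cell (4,0): code 0100 → (4.504,1.000)–(5.000,0.445)
cell (4,1): code 1100 → (4.934,2.000)–(4.504,1.000)
cell (4,2): code 1000 → (5.000,2.054)–(4.934,2.000)
cell (5,0): code 0110 → (5.000,0.445)–(6.000,0.619)
cell (5,1): code 1011 → (6.000,1.754)–(5.318,2.000)
cell (5,2): code 0001 → (5.318,2.000)–(5.000,2.054)
cell (6,0): code 0010 → (6.000,0.619)–(6.302,1.000)
cell (6,1): code 0001 → (6.302,1.000)–(6.000,1.754)
total: 14 segments, chained into 2 closed loop(s), length Σ = 9.593404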